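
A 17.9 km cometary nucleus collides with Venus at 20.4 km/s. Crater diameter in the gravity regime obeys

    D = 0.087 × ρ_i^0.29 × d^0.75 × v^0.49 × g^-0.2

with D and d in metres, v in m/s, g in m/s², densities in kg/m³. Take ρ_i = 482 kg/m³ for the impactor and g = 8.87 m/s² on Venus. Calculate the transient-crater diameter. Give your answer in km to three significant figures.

D ≈ 67.5 km

In SI units: d = 17900 m, v = 20400 m/s.
ρ_i^0.29 = 482^0.29 = 5.999
d^0.75 = 17900^0.75 = 1548
v^0.49 = 20400^0.49 = 129.3
g^-0.2 = 8.87^-0.2 = 0.6463
D = 0.087 × 5.999 × 1548 × 129.3 × 0.6463 = 67515 m
   = 67.52 km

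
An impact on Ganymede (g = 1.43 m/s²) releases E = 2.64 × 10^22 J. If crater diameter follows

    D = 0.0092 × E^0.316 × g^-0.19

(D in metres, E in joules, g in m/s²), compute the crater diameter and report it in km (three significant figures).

E^0.316 = (2.64 × 10^22)^0.316 = 1.217 × 10^7
g^-0.19 = 1.43^-0.19 = 0.9343
D = 0.0092 × 1.217 × 10^7 × 0.9343 = 1.046 × 10^5 m
   = 104.6 km

D ≈ 105 km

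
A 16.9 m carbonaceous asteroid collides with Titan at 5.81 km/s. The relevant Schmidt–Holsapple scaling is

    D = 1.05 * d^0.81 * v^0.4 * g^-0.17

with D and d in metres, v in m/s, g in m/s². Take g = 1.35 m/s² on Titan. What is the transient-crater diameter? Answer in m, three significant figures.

D ≈ 316 m

In SI units: v = 5810 m/s.
d^0.81 = 16.9^0.81 = 9.876
v^0.4 = 5810^0.4 = 32.04
g^-0.17 = 1.35^-0.17 = 0.9503
D = 1.05 × 9.876 × 32.04 × 0.9503 = 315.7 m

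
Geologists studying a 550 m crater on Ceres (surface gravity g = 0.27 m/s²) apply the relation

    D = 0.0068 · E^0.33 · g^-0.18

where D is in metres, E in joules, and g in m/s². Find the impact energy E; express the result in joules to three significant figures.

Rearranging: E = [D / (0.0068 · g^-0.18)]^(1/0.33).
g^-0.18 = 0.27^-0.18 = 1.266
D / (0.0068 × 1.266) = 550 / (8.609 × 10^-3) = 6.389 × 10^4
E = (6.389 × 10^4)^3.0303 = 3.647 × 10^14 J

E ≈ 3.65 × 10^14 J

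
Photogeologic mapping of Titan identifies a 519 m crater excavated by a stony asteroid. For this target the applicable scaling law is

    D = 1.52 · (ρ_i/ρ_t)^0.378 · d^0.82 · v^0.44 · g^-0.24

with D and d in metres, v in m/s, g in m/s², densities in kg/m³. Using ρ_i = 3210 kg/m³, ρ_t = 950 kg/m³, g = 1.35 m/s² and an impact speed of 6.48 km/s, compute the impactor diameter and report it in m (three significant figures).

Rearranging for d: d = [D / (1.52 · (3210/950)^0.378 · 6480^0.44 · 1.35^-0.24)]^(1/0.82).
(3210/950)^0.378 = 1.584
6480^0.44 = 47.54
1.35^-0.24 = 0.9305
Denominator = 1.52 × 1.584 × 47.54 × 0.9305 = 106.5
D / 106.5 = 519 / 106.5 = 4.873
d = 4.873^(1/0.82) = 4.873^1.2195 = 6.899 m

d ≈ 6.90 m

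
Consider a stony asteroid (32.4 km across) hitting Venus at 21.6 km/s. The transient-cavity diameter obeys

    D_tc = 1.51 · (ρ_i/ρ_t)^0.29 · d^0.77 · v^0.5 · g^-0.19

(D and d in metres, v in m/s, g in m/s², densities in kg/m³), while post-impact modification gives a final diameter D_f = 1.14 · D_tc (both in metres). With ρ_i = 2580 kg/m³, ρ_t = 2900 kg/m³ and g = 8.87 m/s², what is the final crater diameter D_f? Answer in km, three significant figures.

D_f ≈ 480 km

In SI: d = 32400 m, v = 21600 m/s.
(ρ_i/ρ_t)^0.29 = (2580/2900)^0.29 = 0.9667
d^0.77 = 32400^0.77 = 2972
v^0.5 = 21600^0.5 = 147.0
g^-0.19 = 8.87^-0.19 = 0.6605
D_tc = 1.51 × 0.9667 × 2972 × 147.0 × 0.6605 = 4.212 × 10^5 m
D_f = 1.14 × 4.212 × 10^5 = 4.802 × 10^5 m
     = 480.2 km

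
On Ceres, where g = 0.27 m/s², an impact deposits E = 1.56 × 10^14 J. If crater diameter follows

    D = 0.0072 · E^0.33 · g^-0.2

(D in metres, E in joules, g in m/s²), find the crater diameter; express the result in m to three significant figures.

E^0.33 = (1.56 × 10^14)^0.33 = 4.828 × 10^4
g^-0.2 = 0.27^-0.2 = 1.299
D = 0.0072 × 4.828 × 10^4 × 1.299 = 451.6 m

D ≈ 452 m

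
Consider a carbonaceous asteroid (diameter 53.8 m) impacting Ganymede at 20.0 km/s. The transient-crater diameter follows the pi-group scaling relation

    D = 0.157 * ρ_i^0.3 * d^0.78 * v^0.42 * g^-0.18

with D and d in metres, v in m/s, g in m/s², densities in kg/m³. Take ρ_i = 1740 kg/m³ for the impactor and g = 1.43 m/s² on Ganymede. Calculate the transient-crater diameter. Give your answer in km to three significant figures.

D ≈ 1.98 km

In SI units: v = 20000 m/s.
ρ_i^0.3 = 1740^0.3 = 9.379
d^0.78 = 53.8^0.78 = 22.39
v^0.42 = 20000^0.42 = 64.04
g^-0.18 = 1.43^-0.18 = 0.9376
D = 0.157 × 9.379 × 22.39 × 64.04 × 0.9376 = 1980 m
   = 1.980 km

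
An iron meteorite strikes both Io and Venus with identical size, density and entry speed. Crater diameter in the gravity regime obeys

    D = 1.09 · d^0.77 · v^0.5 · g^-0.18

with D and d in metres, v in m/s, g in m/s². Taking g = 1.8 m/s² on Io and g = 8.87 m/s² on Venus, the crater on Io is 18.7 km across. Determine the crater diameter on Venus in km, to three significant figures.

All impactor-dependent factors cancel in the ratio, leaving D_Venus/D_Io = (g_Venus/g_Io)^-0.18.
(8.87/1.8)^-0.18 = 4.928^-0.18 = 0.7504
D_Venus = 0.7504 × 18.7 km = 14.0 km

D ≈ 14.0 km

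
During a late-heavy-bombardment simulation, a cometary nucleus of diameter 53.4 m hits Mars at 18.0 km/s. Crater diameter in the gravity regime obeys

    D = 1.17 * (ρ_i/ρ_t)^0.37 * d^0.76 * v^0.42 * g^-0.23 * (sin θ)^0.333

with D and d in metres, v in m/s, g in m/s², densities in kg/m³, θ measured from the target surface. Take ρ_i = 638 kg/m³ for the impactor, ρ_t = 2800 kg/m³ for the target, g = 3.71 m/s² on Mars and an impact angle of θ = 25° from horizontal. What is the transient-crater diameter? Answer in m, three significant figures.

In SI units: v = 18000 m/s.
(ρ_i/ρ_t)^0.37 = (638/2800)^0.37 = 0.5785
d^0.76 = 53.4^0.76 = 20.56
v^0.42 = 18000^0.42 = 61.27
g^-0.23 = 3.71^-0.23 = 0.7397
(sin 25°)^0.333 = 0.4226^0.333 = 0.7506
D = 1.17 × 0.5785 × 20.56 × 61.27 × 0.7397 × 0.7506 = 473.4 m

D ≈ 473 m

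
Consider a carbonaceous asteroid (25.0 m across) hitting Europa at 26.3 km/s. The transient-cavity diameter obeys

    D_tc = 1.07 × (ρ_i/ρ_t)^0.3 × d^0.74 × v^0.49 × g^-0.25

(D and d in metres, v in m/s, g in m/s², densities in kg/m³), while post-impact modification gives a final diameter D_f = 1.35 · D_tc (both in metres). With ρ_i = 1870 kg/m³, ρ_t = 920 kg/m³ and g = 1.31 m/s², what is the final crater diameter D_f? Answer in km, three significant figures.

v = 26300 m/s.
(ρ_i/ρ_t)^0.3 = (1870/920)^0.3 = 1.237
d^0.74 = 25^0.74 = 10.83
v^0.49 = 26300^0.49 = 146.5
g^-0.25 = 1.31^-0.25 = 0.9347
D_tc = 1.07 × 1.237 × 10.83 × 146.5 × 0.9347 = 1963 m
D_f = 1.35 × 1963 = 2650 m
     = 2.650 km

D_f ≈ 2.65 km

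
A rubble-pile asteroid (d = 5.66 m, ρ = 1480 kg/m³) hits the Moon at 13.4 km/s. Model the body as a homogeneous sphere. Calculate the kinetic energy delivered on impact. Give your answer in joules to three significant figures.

E ≈ 1.26 × 10^13 J

v = 13400 m/s.
Mass m = (π/6) ρ d³ = (π/6) × 1480 × (5.66)³ = 1.405 × 10^5 kg
E = ½ m v² = 0.5 × 1.405 × 10^5 × (13400)² = 1.261 × 10^13 J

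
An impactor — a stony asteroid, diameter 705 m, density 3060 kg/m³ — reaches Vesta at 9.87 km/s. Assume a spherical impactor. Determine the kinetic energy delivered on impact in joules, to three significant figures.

E ≈ 2.73 × 10^19 J

v = 9870 m/s.
Mass m = (π/6) ρ d³ = (π/6) × 3060 × (705)³ = 5.614 × 10^11 kg
E = ½ m v² = 0.5 × 5.614 × 10^11 × (9870)² = 2.734 × 10^19 J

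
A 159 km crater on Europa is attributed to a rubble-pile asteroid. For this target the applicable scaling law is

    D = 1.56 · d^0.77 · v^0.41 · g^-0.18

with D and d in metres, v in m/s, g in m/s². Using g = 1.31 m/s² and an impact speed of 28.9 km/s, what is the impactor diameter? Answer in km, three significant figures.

d ≈ 14.3 km

Rearranging for d: d = [D / (1.56 · 28900^0.41 · 1.31^-0.18)]^(1/0.77).
D = 159000 m.
28900^0.41 = 67.45
1.31^-0.18 = 0.9526
Denominator = 1.56 × 67.45 × 0.9526 = 100.2
D / 100.2 = 159000 / 100.2 = 1587
d = 1587^(1/0.77) = 1587^1.2987 = 14341 m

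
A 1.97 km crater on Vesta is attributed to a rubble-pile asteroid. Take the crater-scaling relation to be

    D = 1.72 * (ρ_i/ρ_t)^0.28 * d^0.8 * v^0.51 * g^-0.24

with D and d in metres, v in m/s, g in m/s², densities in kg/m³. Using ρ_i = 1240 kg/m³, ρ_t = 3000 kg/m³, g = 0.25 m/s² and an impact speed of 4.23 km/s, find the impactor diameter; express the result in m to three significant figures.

d ≈ 29.2 m

Rearranging for d: d = [D / (1.72 · (1240/3000)^0.28 · 4230^0.51 · 0.25^-0.24)]^(1/0.8).
D = 1970 m.
(1240/3000)^0.28 = 0.7808
4230^0.51 = 70.70
0.25^-0.24 = 1.395
Denominator = 1.72 × 0.7808 × 70.70 × 1.395 = 132.5
D / 132.5 = 1970 / 132.5 = 14.87
d = 14.87^(1/0.8) = 14.87^1.25 = 29.20 m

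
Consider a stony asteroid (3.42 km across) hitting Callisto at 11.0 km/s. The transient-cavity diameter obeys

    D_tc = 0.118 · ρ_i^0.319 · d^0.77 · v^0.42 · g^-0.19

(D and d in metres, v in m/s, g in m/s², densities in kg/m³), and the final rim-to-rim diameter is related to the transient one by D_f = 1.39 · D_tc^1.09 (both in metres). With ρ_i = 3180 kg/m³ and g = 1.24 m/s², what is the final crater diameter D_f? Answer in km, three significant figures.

D_f ≈ 140 km

In SI: d = 3420 m, v = 11000 m/s.
ρ_i^0.319 = 3180^0.319 = 13.10
d^0.77 = 3420^0.77 = 526.3
v^0.42 = 11000^0.42 = 49.82
g^-0.19 = 1.24^-0.19 = 0.9600
D_tc = 0.118 × 13.10 × 526.3 × 49.82 × 0.9600 = 38910 m
D_f = 1.39 × (38910)^1.09 = 1.400 × 10^5 m
     = 140.0 km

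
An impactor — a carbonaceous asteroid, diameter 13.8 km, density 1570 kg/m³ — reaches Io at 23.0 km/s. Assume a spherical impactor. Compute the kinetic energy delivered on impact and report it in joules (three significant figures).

E ≈ 5.71 × 10^23 J

d = 13800 m; v = 23000 m/s.
Mass m = (π/6) ρ d³ = (π/6) × 1570 × (13800)³ = 2.160 × 10^15 kg
E = ½ m v² = 0.5 × 2.160 × 10^15 × (23000)² = 5.713 × 10^23 J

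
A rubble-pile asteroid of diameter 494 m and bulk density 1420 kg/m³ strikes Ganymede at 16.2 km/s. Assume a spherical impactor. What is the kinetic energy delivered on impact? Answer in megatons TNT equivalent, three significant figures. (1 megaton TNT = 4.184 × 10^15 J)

E ≈ 2810 Mt TNT

v = 16200 m/s.
Mass m = (π/6) ρ d³ = (π/6) × 1420 × (494)³ = 8.963 × 10^10 kg
E = ½ m v² = 0.5 × 8.963 × 10^10 × (16200)² = 1.176 × 10^19 J
   = 1.176 × 10^19 / 4.184×10^15 = 2811 Mt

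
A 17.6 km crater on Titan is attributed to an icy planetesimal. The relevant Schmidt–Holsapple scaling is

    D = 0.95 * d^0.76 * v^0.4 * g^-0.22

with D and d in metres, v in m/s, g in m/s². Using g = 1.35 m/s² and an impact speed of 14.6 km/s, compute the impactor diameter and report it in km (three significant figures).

d ≈ 2.89 km

Rearranging for d: d = [D / (0.95 · 14600^0.4 · 1.35^-0.22)]^(1/0.76).
D = 17600 m.
14600^0.4 = 46.32
1.35^-0.22 = 0.9361
Denominator = 0.95 × 46.32 × 0.9361 = 41.19
D / 41.19 = 17600 / 41.19 = 427.3
d = 427.3^(1/0.76) = 427.3^1.3158 = 2894 m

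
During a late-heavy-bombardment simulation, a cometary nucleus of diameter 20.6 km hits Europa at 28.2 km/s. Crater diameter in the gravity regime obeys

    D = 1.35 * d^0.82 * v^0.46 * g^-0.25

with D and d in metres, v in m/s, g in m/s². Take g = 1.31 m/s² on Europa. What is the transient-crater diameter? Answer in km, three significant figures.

In SI units: d = 20600 m, v = 28200 m/s.
d^0.82 = 20600^0.82 = 3446
v^0.46 = 28200^0.46 = 111.5
g^-0.25 = 1.31^-0.25 = 0.9347
D = 1.35 × 3446 × 111.5 × 0.9347 = 4.848 × 10^5 m
   = 484.8 km

D ≈ 485 km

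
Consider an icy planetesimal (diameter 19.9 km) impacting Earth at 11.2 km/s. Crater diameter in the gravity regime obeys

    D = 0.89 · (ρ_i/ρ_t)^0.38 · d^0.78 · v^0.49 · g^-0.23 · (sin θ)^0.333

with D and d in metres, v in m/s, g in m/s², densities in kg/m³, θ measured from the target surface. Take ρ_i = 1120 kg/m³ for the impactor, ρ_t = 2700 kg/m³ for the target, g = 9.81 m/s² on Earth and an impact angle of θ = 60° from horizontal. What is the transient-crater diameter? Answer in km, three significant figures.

In SI units: d = 19900 m, v = 11200 m/s.
(ρ_i/ρ_t)^0.38 = (1120/2700)^0.38 = 0.7158
d^0.78 = 19900^0.78 = 2255
v^0.49 = 11200^0.49 = 96.41
g^-0.23 = 9.81^-0.23 = 0.5914
(sin 60°)^0.333 = 0.8660^0.333 = 0.9532
D = 0.89 × 0.7158 × 2255 × 96.41 × 0.5914 × 0.9532 = 78076 m
   = 78.08 km

D ≈ 78.1 km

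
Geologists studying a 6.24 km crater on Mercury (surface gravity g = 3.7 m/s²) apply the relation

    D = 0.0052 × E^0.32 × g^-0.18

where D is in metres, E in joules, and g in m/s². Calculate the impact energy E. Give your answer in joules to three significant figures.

Rearranging: E = [D / (0.0052 · g^-0.18)]^(1/0.32).
D = 6240 m.
g^-0.18 = 3.7^-0.18 = 0.7902
D / (0.0052 × 0.7902) = 6240 / (4.109 × 10^-3) = 1.519 × 10^6
E = (1.519 × 10^6)^3.125 = 2.077 × 10^19 J

E ≈ 2.08 × 10^19 J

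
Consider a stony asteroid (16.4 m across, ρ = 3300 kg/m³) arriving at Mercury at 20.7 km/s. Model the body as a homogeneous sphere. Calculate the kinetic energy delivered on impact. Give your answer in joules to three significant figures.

E ≈ 1.63 × 10^15 J

v = 20700 m/s.
Mass m = (π/6) ρ d³ = (π/6) × 3300 × (16.4)³ = 7.622 × 10^6 kg
E = ½ m v² = 0.5 × 7.622 × 10^6 × (20700)² = 1.633 × 10^15 J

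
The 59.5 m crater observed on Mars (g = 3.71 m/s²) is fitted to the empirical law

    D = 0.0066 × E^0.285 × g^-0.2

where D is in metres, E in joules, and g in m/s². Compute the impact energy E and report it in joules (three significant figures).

Rearranging: E = [D / (0.0066 · g^-0.2)]^(1/0.285).
g^-0.2 = 3.71^-0.2 = 0.7694
D / (0.0066 × 0.7694) = 59.5 / (5.078 × 10^-3) = 1.172 × 10^4
E = (1.172 × 10^4)^3.5088 = 1.893 × 10^14 J

E ≈ 1.89 × 10^14 J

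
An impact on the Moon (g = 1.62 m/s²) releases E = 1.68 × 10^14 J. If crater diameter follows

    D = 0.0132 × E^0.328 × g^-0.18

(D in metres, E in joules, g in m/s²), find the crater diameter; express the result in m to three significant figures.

D ≈ 561 m

E^0.328 = (1.68 × 10^14)^0.328 = 4.633 × 10^4
g^-0.18 = 1.62^-0.18 = 0.9168
D = 0.0132 × 4.633 × 10^4 × 0.9168 = 560.7 m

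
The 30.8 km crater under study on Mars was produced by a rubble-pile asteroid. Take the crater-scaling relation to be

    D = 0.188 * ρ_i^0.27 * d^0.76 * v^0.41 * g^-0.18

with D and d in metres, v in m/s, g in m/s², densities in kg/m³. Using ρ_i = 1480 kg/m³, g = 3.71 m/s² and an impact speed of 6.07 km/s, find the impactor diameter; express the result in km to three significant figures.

Rearranging for d: d = [D / (0.188 · 1480^0.27 · 6070^0.41 · 3.71^-0.18)]^(1/0.76).
D = 30800 m.
1480^0.27 = 7.177
6070^0.41 = 35.57
3.71^-0.18 = 0.7898
Denominator = 0.188 × 7.177 × 35.57 × 0.7898 = 37.91
D / 37.91 = 30800 / 37.91 = 812.5
d = 812.5^(1/0.76) = 812.5^1.3158 = 6741 m

d ≈ 6.74 km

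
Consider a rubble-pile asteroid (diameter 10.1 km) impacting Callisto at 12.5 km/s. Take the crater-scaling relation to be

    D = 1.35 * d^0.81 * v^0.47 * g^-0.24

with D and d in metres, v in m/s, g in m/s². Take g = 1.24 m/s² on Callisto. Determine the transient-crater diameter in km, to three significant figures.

D ≈ 189 km

In SI units: d = 10100 m, v = 12500 m/s.
d^0.81 = 10100^0.81 = 1752
v^0.47 = 12500^0.47 = 84.25
g^-0.24 = 1.24^-0.24 = 0.9497
D = 1.35 × 1752 × 84.25 × 0.9497 = 1.892 × 10^5 m
   = 189.2 km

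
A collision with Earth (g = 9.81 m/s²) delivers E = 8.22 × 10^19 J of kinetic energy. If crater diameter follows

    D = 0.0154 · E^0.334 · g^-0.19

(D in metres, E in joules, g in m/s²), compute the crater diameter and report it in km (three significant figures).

D ≈ 44.7 km

E^0.334 = (8.22 × 10^19)^0.334 = 4.483 × 10^6
g^-0.19 = 9.81^-0.19 = 0.6480
D = 0.0154 × 4.483 × 10^6 × 0.6480 = 44737 m
   = 44.74 km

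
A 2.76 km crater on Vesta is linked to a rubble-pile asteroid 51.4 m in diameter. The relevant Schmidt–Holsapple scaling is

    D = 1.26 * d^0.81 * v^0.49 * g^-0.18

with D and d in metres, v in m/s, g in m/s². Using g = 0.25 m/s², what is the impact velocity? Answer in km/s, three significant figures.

Rearranging for v: v = [D / (1.26 · 51.4^0.81 · 0.25^-0.18)]^(1/0.49).
D = 2760 m.
51.4^0.81 = 24.32
0.25^-0.18 = 1.283
Denominator = 1.26 × 24.32 × 1.283 = 39.32
D / 39.32 = 2760 / 39.32 = 70.19
v = 70.19^(1/0.49) = 70.19^2.0408 = 5860 m/s

v ≈ 5.86 km/s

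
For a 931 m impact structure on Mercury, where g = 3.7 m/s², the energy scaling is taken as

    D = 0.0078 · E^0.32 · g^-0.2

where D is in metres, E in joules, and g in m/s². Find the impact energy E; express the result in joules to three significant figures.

Rearranging: E = [D / (0.0078 · g^-0.2)]^(1/0.32).
g^-0.2 = 3.7^-0.2 = 0.7698
D / (0.0078 × 0.7698) = 931 / (6.004 × 10^-3) = 1.551 × 10^5
E = (1.551 × 10^5)^3.125 = 1.662 × 10^16 J

E ≈ 1.66 × 10^16 J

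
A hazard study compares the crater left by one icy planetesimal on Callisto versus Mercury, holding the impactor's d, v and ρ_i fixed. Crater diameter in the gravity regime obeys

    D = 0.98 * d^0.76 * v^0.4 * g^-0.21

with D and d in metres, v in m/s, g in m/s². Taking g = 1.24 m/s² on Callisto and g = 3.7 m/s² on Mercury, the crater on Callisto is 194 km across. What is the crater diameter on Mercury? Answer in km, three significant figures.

All impactor-dependent factors cancel in the ratio, leaving D_Mercury/D_Callisto = (g_Mercury/g_Callisto)^-0.21.
(3.7/1.24)^-0.21 = 2.984^-0.21 = 0.7949
D_Mercury = 0.7949 × 194 km = 154 km

D ≈ 154 km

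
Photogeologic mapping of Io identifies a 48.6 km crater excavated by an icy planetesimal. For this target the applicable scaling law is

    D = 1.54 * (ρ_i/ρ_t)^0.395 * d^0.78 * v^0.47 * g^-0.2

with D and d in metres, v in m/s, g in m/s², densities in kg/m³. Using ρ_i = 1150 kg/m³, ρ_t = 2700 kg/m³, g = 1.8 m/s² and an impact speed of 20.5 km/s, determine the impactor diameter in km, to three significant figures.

Rearranging for d: d = [D / (1.54 · (1150/2700)^0.395 · 20500^0.47 · 1.8^-0.2)]^(1/0.78).
D = 48600 m.
(1150/2700)^0.395 = 0.7138
20500^0.47 = 106.3
1.8^-0.2 = 0.8891
Denominator = 1.54 × 0.7138 × 106.3 × 0.8891 = 103.9
D / 103.9 = 48600 / 103.9 = 467.8
d = 467.8^(1/0.78) = 467.8^1.2821 = 2650 m

d ≈ 2.65 km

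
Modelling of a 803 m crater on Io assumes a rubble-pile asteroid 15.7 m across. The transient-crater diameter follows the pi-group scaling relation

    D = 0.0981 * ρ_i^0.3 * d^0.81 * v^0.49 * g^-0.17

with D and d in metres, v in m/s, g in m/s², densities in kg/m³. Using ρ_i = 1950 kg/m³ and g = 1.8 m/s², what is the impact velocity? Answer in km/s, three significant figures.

Rearranging for v: v = [D / (0.0981 · 1950^0.3 · 15.7^0.81 · 1.8^-0.17)]^(1/0.49).
1950^0.3 = 9.705
15.7^0.81 = 9.304
1.8^-0.17 = 0.9049
Denominator = 0.0981 × 9.705 × 9.304 × 0.9049 = 8.016
D / 8.016 = 803 / 8.016 = 100.2
v = 100.2^(1/0.49) = 100.2^2.0408 = 12116 m/s

v ≈ 12.1 km/s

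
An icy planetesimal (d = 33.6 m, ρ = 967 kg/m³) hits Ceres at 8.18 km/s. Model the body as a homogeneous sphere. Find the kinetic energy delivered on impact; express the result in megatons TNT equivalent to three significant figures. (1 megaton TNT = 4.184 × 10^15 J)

v = 8180 m/s.
Mass m = (π/6) ρ d³ = (π/6) × 967 × (33.6)³ = 1.921 × 10^7 kg
E = ½ m v² = 0.5 × 1.921 × 10^7 × (8180)² = 6.427 × 10^14 J
   = 6.427 × 10^14 / 4.184×10^15 = 0.1536 Mt

E ≈ 0.154 Mt TNT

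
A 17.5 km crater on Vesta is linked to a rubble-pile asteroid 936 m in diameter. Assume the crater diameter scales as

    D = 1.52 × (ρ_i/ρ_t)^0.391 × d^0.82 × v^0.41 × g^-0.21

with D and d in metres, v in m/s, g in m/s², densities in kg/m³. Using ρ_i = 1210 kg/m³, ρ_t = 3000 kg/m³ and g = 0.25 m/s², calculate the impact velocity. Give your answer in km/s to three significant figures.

Rearranging for v: v = [D / (1.52 · (1210/3000)^0.391 · 936^0.82 · 0.25^-0.21)]^(1/0.41).
D = 17500 m.
(1210/3000)^0.391 = 0.7012
936^0.82 = 273.2
0.25^-0.21 = 1.338
Denominator = 1.52 × 0.7012 × 273.2 × 1.338 = 389.6
D / 389.6 = 17500 / 389.6 = 44.92
v = 44.92^(1/0.41) = 44.92^2.439 = 10723 m/s

v ≈ 10.7 km/s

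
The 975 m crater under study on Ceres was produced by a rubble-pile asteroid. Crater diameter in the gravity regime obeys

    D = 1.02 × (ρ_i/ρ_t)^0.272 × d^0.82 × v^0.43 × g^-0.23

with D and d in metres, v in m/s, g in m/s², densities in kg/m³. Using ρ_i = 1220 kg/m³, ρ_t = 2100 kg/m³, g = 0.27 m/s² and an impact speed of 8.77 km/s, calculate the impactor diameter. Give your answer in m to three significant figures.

d ≈ 30.6 m

Rearranging for d: d = [D / (1.02 · (1220/2100)^0.272 · 8770^0.43 · 0.27^-0.23)]^(1/0.82).
(1220/2100)^0.272 = 0.8627
8770^0.43 = 49.60
0.27^-0.23 = 1.351
Denominator = 1.02 × 0.8627 × 49.60 × 1.351 = 58.97
D / 58.97 = 975 / 58.97 = 16.53
d = 16.53^(1/0.82) = 16.53^1.2195 = 30.60 m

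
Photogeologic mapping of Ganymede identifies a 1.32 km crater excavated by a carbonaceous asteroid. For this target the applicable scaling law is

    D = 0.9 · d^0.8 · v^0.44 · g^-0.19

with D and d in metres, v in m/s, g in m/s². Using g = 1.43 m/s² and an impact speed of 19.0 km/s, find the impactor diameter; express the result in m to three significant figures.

d ≈ 43.8 m

Rearranging for d: d = [D / (0.9 · 19000^0.44 · 1.43^-0.19)]^(1/0.8).
D = 1320 m.
19000^0.44 = 76.32
1.43^-0.19 = 0.9343
Denominator = 0.9 × 76.32 × 0.9343 = 64.18
D / 64.18 = 1320 / 64.18 = 20.57
d = 20.57^(1/0.8) = 20.57^1.25 = 43.81 m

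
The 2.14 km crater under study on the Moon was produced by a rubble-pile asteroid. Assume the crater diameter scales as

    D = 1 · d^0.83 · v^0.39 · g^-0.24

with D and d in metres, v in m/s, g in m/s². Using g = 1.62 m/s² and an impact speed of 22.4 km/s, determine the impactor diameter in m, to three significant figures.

d ≈ 107 m

Rearranging for d: d = [D / (1 · 22400^0.39 · 1.62^-0.24)]^(1/0.83).
D = 2140 m.
22400^0.39 = 49.73
1.62^-0.24 = 0.8907
Denominator = 1 × 49.73 × 0.8907 = 44.29
D / 44.29 = 2140 / 44.29 = 48.32
d = 48.32^(1/0.83) = 48.32^1.2048 = 106.9 m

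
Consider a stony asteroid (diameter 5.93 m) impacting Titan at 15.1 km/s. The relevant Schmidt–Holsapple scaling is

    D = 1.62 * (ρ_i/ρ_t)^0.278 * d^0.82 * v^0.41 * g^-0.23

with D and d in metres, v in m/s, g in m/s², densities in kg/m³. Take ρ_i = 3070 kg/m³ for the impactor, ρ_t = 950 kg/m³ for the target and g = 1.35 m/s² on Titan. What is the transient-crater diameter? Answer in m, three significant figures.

D ≈ 466 m

In SI units: v = 15100 m/s.
(ρ_i/ρ_t)^0.278 = (3070/950)^0.278 = 1.386
d^0.82 = 5.93^0.82 = 4.304
v^0.41 = 15100^0.41 = 51.69
g^-0.23 = 1.35^-0.23 = 0.9333
D = 1.62 × 1.386 × 4.304 × 51.69 × 0.9333 = 466.2 m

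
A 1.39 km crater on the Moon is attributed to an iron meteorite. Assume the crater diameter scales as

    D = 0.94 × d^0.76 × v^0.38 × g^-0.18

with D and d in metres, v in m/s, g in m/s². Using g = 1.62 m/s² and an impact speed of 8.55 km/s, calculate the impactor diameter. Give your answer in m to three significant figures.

Rearranging for d: d = [D / (0.94 · 8550^0.38 · 1.62^-0.18)]^(1/0.76).
D = 1390 m.
8550^0.38 = 31.20
1.62^-0.18 = 0.9168
Denominator = 0.94 × 31.20 × 0.9168 = 26.89
D / 26.89 = 1390 / 26.89 = 51.69
d = 51.69^(1/0.76) = 51.69^1.3158 = 179.7 m

d ≈ 180 m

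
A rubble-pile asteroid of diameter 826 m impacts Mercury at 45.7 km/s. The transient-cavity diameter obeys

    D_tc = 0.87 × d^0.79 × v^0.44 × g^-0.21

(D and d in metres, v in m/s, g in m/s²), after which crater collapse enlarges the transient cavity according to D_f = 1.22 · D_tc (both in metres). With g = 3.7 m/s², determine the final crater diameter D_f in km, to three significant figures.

v = 45700 m/s.
d^0.79 = 826^0.79 = 201.6
v^0.44 = 45700^0.44 = 112.3
g^-0.21 = 3.7^-0.21 = 0.7598
D_tc = 0.87 × 201.6 × 112.3 × 0.7598 = 14970 m
D_f = 1.22 × 14970 = 18263 m
     = 18.26 km

D_f ≈ 18.3 km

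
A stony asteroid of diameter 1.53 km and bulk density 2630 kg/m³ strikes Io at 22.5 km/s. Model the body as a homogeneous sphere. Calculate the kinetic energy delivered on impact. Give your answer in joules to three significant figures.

d = 1530 m; v = 22500 m/s.
Mass m = (π/6) ρ d³ = (π/6) × 2630 × (1530)³ = 4.932 × 10^12 kg
E = ½ m v² = 0.5 × 4.932 × 10^12 × (22500)² = 1.248 × 10^21 J

E ≈ 1.25 × 10^21 J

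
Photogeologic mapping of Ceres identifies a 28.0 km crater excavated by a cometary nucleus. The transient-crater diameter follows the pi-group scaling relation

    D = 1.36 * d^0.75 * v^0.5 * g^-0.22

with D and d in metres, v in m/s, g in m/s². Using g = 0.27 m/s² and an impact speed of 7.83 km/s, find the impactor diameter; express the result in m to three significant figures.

d ≈ 975 m

Rearranging for d: d = [D / (1.36 · 7830^0.5 · 0.27^-0.22)]^(1/0.75).
D = 28000 m.
7830^0.5 = 88.49
0.27^-0.22 = 1.334
Denominator = 1.36 × 88.49 × 1.334 = 160.5
D / 160.5 = 28000 / 160.5 = 174.5
d = 174.5^(1/0.75) = 174.5^1.3333 = 975.0 m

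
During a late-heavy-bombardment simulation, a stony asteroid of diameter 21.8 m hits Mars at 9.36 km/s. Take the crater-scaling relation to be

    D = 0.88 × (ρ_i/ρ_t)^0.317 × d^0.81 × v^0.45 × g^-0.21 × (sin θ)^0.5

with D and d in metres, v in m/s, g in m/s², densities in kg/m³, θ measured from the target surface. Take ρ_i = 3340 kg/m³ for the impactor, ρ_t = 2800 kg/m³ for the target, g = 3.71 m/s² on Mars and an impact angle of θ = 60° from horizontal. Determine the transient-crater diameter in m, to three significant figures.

D ≈ 489 m

In SI units: v = 9360 m/s.
(ρ_i/ρ_t)^0.317 = (3340/2800)^0.317 = 1.057
d^0.81 = 21.8^0.81 = 12.14
v^0.45 = 9360^0.45 = 61.25
g^-0.21 = 3.71^-0.21 = 0.7593
(sin 60°)^0.5 = 0.8660^0.5 = 0.9306
D = 0.88 × 1.057 × 12.14 × 61.25 × 0.7593 × 0.9306 = 488.7 m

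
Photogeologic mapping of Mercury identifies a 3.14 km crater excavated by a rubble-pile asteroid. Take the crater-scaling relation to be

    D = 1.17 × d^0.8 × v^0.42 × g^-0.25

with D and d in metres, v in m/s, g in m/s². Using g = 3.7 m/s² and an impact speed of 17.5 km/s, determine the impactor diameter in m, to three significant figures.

d ≈ 172 m

Rearranging for d: d = [D / (1.17 · 17500^0.42 · 3.7^-0.25)]^(1/0.8).
D = 3140 m.
17500^0.42 = 60.54
3.7^-0.25 = 0.7210
Denominator = 1.17 × 60.54 × 0.7210 = 51.07
D / 51.07 = 3140 / 51.07 = 61.48
d = 61.48^(1/0.8) = 61.48^1.25 = 172.2 m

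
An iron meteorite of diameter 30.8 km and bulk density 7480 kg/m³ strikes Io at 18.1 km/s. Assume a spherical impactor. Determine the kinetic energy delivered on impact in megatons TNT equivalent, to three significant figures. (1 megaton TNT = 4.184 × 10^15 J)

E ≈ 4.48 × 10^9 Mt TNT

d = 30800 m; v = 18100 m/s.
Mass m = (π/6) ρ d³ = (π/6) × 7480 × (30800)³ = 1.144 × 10^17 kg
E = ½ m v² = 0.5 × 1.144 × 10^17 × (18100)² = 1.874 × 10^25 J
   = 1.874 × 10^25 / 4.184×10^15 = 4.479 × 10^9 Mt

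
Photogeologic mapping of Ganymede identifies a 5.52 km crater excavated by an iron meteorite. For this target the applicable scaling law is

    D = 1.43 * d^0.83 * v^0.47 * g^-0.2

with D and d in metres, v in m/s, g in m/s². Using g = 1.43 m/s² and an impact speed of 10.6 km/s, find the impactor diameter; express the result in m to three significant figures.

d ≈ 120 m

Rearranging for d: d = [D / (1.43 · 10600^0.47 · 1.43^-0.2)]^(1/0.83).
D = 5520 m.
10600^0.47 = 77.96
1.43^-0.2 = 0.9310
Denominator = 1.43 × 77.96 × 0.9310 = 103.8
D / 103.8 = 5520 / 103.8 = 53.18
d = 53.18^(1/0.83) = 53.18^1.2048 = 120.0 m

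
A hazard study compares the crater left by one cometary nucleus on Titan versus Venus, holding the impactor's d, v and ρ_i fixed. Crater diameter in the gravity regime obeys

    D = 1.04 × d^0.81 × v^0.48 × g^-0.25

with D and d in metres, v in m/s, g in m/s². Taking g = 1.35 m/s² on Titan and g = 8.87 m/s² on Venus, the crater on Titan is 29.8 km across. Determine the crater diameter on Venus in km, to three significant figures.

D ≈ 18.6 km

All impactor-dependent factors cancel in the ratio, leaving D_Venus/D_Titan = (g_Venus/g_Titan)^-0.25.
(8.87/1.35)^-0.25 = 6.570^-0.25 = 0.6246
D_Venus = 0.6246 × 29.8 km = 18.6 km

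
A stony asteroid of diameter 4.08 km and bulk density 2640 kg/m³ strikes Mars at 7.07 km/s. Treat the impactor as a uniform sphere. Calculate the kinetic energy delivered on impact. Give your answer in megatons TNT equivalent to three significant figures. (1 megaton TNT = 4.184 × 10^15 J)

E ≈ 5.61 × 10^5 Mt TNT

d = 4080 m; v = 7070 m/s.
Mass m = (π/6) ρ d³ = (π/6) × 2640 × (4080)³ = 9.388 × 10^13 kg
E = ½ m v² = 0.5 × 9.388 × 10^13 × (7070)² = 2.346 × 10^21 J
   = 2.346 × 10^21 / 4.184×10^15 = 5.607 × 10^5 Mt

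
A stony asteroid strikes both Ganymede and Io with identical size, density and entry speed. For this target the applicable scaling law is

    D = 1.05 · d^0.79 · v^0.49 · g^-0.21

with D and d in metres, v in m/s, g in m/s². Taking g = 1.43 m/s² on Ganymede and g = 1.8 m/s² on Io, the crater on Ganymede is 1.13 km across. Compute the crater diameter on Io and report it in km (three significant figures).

D ≈ 1.08 km

All impactor-dependent factors cancel in the ratio, leaving D_Io/D_Ganymede = (g_Io/g_Ganymede)^-0.21.
(1.8/1.43)^-0.21 = 1.259^-0.21 = 0.9528
D_Io = 0.9528 × 1.13 km = 1.08 km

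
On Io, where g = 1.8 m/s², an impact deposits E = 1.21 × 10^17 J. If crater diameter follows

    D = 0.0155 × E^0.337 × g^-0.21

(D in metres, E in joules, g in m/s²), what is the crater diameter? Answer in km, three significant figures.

E^0.337 = (1.21 × 10^17)^0.337 = 5.713 × 10^5
g^-0.21 = 1.8^-0.21 = 0.8839
D = 0.0155 × 5.713 × 10^5 × 0.8839 = 7827 m
   = 7.827 km

D ≈ 7.83 km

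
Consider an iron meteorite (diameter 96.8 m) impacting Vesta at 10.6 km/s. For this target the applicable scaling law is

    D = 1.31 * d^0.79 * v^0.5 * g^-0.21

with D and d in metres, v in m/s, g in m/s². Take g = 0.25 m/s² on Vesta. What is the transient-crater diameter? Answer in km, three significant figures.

In SI units: v = 10600 m/s.
d^0.79 = 96.8^0.79 = 37.05
v^0.5 = 10600^0.5 = 103.0
g^-0.21 = 0.25^-0.21 = 1.338
D = 1.31 × 37.05 × 103.0 × 1.338 = 6689 m
   = 6.689 km

D ≈ 6.69 km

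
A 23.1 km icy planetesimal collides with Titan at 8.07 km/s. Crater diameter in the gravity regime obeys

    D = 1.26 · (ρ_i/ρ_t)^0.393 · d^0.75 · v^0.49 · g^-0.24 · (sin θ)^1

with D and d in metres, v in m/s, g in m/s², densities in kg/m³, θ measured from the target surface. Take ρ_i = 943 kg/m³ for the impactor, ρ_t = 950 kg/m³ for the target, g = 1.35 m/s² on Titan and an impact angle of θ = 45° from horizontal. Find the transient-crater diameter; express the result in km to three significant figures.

D ≈ 127 km

In SI units: d = 23100 m, v = 8070 m/s.
(ρ_i/ρ_t)^0.393 = (943/950)^0.393 = 0.9971
d^0.75 = 23100^0.75 = 1874
v^0.49 = 8070^0.49 = 82.10
g^-0.24 = 1.35^-0.24 = 0.9305
(sin 45°)^1 = 0.7071^1 = 0.7071
D = 1.26 × 0.9971 × 1874 × 82.10 × 0.9305 × 0.7071 = 1.272 × 10^5 m
   = 127.2 km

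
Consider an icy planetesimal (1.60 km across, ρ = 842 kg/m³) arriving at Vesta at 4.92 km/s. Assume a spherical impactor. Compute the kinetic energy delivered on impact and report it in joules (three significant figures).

E ≈ 2.19 × 10^19 J

d = 1600 m; v = 4920 m/s.
Mass m = (π/6) ρ d³ = (π/6) × 842 × (1600)³ = 1.806 × 10^12 kg
E = ½ m v² = 0.5 × 1.806 × 10^12 × (4920)² = 2.186 × 10^19 J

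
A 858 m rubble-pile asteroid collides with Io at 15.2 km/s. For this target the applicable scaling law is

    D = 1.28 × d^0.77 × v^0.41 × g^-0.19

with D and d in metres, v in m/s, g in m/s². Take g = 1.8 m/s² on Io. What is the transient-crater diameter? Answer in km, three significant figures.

D ≈ 10.8 km

In SI units: v = 15200 m/s.
d^0.77 = 858^0.77 = 181.5
v^0.41 = 15200^0.41 = 51.83
g^-0.19 = 1.8^-0.19 = 0.8943
D = 1.28 × 181.5 × 51.83 × 0.8943 = 10768 m
   = 10.77 km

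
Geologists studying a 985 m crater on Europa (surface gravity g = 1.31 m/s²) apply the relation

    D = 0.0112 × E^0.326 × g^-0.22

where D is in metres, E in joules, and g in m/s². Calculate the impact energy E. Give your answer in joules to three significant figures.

E ≈ 1.76 × 10^15 J

Rearranging: E = [D / (0.0112 · g^-0.22)]^(1/0.326).
g^-0.22 = 1.31^-0.22 = 0.9423
D / (0.0112 × 0.9423) = 985 / (0.01055) = 9.336 × 10^4
E = (9.336 × 10^4)^3.0675 = 1.762 × 10^15 J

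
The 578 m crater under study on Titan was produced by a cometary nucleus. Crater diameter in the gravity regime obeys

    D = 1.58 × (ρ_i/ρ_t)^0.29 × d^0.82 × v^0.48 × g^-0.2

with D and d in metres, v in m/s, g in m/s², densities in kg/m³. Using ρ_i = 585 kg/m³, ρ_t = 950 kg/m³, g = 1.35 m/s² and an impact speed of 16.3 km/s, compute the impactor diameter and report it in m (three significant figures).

Rearranging for d: d = [D / (1.58 · (585/950)^0.29 · 16300^0.48 · 1.35^-0.2)]^(1/0.82).
(585/950)^0.29 = 0.8688
16300^0.48 = 105.2
1.35^-0.2 = 0.9417
Denominator = 1.58 × 0.8688 × 105.2 × 0.9417 = 136.0
D / 136.0 = 578 / 136.0 = 4.250
d = 4.250^(1/0.82) = 4.250^1.2195 = 5.839 m

d ≈ 5.84 m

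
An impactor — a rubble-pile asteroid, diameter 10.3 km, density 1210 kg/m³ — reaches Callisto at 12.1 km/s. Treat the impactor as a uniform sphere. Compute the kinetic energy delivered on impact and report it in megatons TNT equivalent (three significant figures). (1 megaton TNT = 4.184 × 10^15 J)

d = 10300 m; v = 12100 m/s.
Mass m = (π/6) ρ d³ = (π/6) × 1210 × (10300)³ = 6.923 × 10^14 kg
E = ½ m v² = 0.5 × 6.923 × 10^14 × (12100)² = 5.068 × 10^22 J
   = 5.068 × 10^22 / 4.184×10^15 = 1.211 × 10^7 Mt

E ≈ 1.21 × 10^7 Mt TNT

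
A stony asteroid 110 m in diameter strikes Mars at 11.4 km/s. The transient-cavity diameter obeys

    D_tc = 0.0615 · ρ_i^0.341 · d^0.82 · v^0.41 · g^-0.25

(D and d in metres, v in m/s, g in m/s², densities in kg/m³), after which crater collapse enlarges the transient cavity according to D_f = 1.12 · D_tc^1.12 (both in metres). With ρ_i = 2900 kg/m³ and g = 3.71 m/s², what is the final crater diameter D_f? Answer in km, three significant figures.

D_f ≈ 3.92 km

v = 11400 m/s.
ρ_i^0.341 = 2900^0.341 = 15.16
d^0.82 = 110^0.82 = 47.20
v^0.41 = 11400^0.41 = 46.06
g^-0.25 = 3.71^-0.25 = 0.7205
D_tc = 0.0615 × 15.16 × 47.20 × 46.06 × 0.7205 = 1460 m
D_f = 1.12 × (1460)^1.12 = 3920 m
     = 3.920 km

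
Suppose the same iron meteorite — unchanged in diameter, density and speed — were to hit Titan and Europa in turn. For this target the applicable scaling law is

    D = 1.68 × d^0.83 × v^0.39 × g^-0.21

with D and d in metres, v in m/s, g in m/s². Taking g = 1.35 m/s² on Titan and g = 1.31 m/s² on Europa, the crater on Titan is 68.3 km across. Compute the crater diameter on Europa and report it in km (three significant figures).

D ≈ 68.7 km

All impactor-dependent factors cancel in the ratio, leaving D_Europa/D_Titan = (g_Europa/g_Titan)^-0.21.
(1.31/1.35)^-0.21 = 0.9704^-0.21 = 1.006
D_Europa = 1.006 × 68.3 km = 68.7 km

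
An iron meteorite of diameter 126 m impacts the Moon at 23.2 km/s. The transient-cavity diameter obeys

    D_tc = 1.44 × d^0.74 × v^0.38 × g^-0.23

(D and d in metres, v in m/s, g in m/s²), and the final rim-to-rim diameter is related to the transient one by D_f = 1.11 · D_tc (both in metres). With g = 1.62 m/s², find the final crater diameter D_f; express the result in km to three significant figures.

v = 23200 m/s.
d^0.74 = 126^0.74 = 35.83
v^0.38 = 23200^0.38 = 45.59
g^-0.23 = 1.62^-0.23 = 0.8950
D_tc = 1.44 × 35.83 × 45.59 × 0.8950 = 2105 m
D_f = 1.11 × 2105 = 2337 m
     = 2.337 km

D_f ≈ 2.34 km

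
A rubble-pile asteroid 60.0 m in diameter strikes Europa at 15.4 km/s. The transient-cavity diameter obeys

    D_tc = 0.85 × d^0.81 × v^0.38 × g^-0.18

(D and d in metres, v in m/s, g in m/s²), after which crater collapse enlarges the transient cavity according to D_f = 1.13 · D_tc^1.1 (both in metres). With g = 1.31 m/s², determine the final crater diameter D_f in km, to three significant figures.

D_f ≈ 1.94 km

v = 15400 m/s.
d^0.81 = 60^0.81 = 27.56
v^0.38 = 15400^0.38 = 39.02
g^-0.18 = 1.31^-0.18 = 0.9526
D_tc = 0.85 × 27.56 × 39.02 × 0.9526 = 870.8 m
D_f = 1.13 × (870.8)^1.1 = 1936 m
     = 1.936 km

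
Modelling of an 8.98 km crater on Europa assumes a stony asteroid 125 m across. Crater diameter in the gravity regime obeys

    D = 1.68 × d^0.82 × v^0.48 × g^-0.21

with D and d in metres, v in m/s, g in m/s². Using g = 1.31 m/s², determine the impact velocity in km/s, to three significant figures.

Rearranging for v: v = [D / (1.68 · 125^0.82 · 1.31^-0.21)]^(1/0.48).
D = 8980 m.
125^0.82 = 52.42
1.31^-0.21 = 0.9449
Denominator = 1.68 × 52.42 × 0.9449 = 83.21
D / 83.21 = 8980 / 83.21 = 107.9
v = 107.9^(1/0.48) = 107.9^2.0833 = 17195 m/s

v ≈ 17.2 km/s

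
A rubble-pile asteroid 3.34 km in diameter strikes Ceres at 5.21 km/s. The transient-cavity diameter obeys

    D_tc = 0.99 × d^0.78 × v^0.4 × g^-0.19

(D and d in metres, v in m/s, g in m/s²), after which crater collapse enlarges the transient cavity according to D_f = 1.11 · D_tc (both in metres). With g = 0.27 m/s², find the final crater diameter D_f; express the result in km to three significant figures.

In SI: d = 3340 m, v = 5210 m/s.
d^0.78 = 3340^0.78 = 560.4
v^0.4 = 5210^0.4 = 30.67
g^-0.19 = 0.27^-0.19 = 1.282
D_tc = 0.99 × 560.4 × 30.67 × 1.282 = 21810 m
D_f = 1.11 × 21810 = 24209 m
     = 24.21 km

D_f ≈ 24.2 km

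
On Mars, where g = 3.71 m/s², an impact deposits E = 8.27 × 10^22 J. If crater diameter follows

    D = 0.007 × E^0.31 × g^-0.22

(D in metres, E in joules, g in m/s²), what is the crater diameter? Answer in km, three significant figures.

E^0.31 = (8.27 × 10^22)^0.31 = 1.272 × 10^7
g^-0.22 = 3.71^-0.22 = 0.7494
D = 0.007 × 1.272 × 10^7 × 0.7494 = 66727 m
   = 66.73 km

D ≈ 66.7 km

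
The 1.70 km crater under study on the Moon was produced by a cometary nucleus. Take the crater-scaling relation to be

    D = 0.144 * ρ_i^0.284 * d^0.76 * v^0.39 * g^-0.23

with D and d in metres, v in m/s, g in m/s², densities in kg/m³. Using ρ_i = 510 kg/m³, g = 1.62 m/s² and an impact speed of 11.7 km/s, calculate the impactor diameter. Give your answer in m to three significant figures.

d ≈ 210 m

Rearranging for d: d = [D / (0.144 · 510^0.284 · 11700^0.39 · 1.62^-0.23)]^(1/0.76).
D = 1700 m.
510^0.284 = 5.874
11700^0.39 = 38.60
1.62^-0.23 = 0.8950
Denominator = 0.144 × 5.874 × 38.60 × 0.8950 = 29.22
D / 29.22 = 1700 / 29.22 = 58.18
d = 58.18^(1/0.76) = 58.18^1.3158 = 209.9 m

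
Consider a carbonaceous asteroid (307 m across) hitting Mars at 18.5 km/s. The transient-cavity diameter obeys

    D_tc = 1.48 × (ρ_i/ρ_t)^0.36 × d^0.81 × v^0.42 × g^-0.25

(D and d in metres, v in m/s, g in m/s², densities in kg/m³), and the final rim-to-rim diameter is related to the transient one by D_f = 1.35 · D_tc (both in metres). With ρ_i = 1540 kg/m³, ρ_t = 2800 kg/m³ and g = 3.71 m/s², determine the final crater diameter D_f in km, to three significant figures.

D_f ≈ 7.44 km

v = 18500 m/s.
(ρ_i/ρ_t)^0.36 = (1540/2800)^0.36 = 0.8064
d^0.81 = 307^0.81 = 103.4
v^0.42 = 18500^0.42 = 61.97
g^-0.25 = 3.71^-0.25 = 0.7205
D_tc = 1.48 × 0.8064 × 103.4 × 61.97 × 0.7205 = 5510 m
D_f = 1.35 × 5510 = 7439 m
     = 7.439 km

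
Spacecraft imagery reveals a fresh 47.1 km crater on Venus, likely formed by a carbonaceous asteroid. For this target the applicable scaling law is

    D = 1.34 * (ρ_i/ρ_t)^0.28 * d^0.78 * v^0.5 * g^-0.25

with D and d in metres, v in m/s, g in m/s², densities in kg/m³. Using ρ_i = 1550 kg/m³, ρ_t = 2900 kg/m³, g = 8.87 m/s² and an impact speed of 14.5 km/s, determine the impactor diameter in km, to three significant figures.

d ≈ 3.65 km

Rearranging for d: d = [D / (1.34 · (1550/2900)^0.28 · 14500^0.5 · 8.87^-0.25)]^(1/0.78).
D = 47100 m.
(1550/2900)^0.28 = 0.8391
14500^0.5 = 120.4
8.87^-0.25 = 0.5795
Denominator = 1.34 × 0.8391 × 120.4 × 0.5795 = 78.45
D / 78.45 = 47100 / 78.45 = 600.4
d = 600.4^(1/0.78) = 600.4^1.2821 = 3650 m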